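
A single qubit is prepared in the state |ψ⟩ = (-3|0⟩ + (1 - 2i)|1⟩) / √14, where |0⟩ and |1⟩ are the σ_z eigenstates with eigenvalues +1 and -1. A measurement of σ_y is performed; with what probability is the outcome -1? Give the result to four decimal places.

|-y⟩ = (|0⟩ - i|1⟩)/√2, so ⟨-y|ψ⟩ = (-1 + i) / (√2·√14).
P = |-1 + i|² / 28 = 2/28.

0.0714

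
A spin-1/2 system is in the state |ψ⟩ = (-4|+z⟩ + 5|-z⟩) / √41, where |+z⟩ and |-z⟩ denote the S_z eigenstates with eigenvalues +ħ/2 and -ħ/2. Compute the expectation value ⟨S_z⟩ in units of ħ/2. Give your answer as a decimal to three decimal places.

⟨σ_z⟩ = |a|² - |b|² divided by |a|²+|b|², with a, b the |+z⟩, |-z⟩ amplitudes.
= (16 - 25)/41 = -9/41.
⟨S_z⟩ = (ħ/2)·⟨σ_z⟩.

-0.220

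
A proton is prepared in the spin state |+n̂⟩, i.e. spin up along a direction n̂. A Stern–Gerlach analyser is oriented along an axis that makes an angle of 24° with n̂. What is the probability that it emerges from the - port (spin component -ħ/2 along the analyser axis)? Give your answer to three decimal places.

For spin-½, the probability of finding spin-up along an axis at angle θ to the initial spin direction is cos²(θ/2); spin-down is sin²(θ/2).
θ = 24°, so P = sin²(12°) ≈ 0.043.

0.043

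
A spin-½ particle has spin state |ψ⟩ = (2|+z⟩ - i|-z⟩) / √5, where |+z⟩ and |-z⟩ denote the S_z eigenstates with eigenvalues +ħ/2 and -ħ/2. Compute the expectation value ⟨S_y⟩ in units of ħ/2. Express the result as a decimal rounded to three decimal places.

-0.800

⟨σ_y⟩ = 2 Im(a* b)/(|a|²+|b|²) with a = 2, b = -i.
a* b = -2i, so ⟨σ_y⟩ = -4/5.
⟨S_y⟩ = (ħ/2)·⟨σ_y⟩.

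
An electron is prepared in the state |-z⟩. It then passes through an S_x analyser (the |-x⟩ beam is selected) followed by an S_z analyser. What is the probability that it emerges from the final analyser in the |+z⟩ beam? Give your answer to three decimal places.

First analyser (S_x): from |-z⟩, P(|-x⟩) = 1/2.
After stage 1 the state is |-x⟩; P(|+z⟩) = |⟨+z|-x⟩|² = 1/2.
Joint probability = 1/2 × 1/2 = 0.250.

0.250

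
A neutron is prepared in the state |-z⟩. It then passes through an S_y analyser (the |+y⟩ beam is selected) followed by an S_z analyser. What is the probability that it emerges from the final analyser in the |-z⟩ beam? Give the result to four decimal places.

First analyser (S_y): from |-z⟩, P(|+y⟩) = 1/2.
After stage 1 the state is |+y⟩; P(|-z⟩) = |⟨-z|+y⟩|² = 1/2.
Joint probability = 1/2 × 1/2 = 0.2500.

0.2500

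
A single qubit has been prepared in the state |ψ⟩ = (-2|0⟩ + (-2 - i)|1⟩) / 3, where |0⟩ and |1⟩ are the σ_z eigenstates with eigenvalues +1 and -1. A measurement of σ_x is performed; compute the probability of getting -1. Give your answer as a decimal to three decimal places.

|-x⟩ = (|0⟩ - |1⟩)/√2, so ⟨-x|ψ⟩ = (i) / (√2·3).
P = |i|² / 18 = 1/18.

0.056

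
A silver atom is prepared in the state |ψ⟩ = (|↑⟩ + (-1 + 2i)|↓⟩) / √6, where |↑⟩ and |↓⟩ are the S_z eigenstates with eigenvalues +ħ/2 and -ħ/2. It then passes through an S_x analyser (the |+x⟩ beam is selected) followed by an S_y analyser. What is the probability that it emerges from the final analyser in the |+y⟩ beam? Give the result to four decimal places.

First analyser (S_x): P(|+x⟩) = |⟨+x|ψ⟩|² = 4/12.
After stage 1 the state is |+x⟩; P(|+y⟩) = |⟨+y|+x⟩|² = 1/2.
Joint probability = 4/12 × 1/2 = 0.1667.

0.1667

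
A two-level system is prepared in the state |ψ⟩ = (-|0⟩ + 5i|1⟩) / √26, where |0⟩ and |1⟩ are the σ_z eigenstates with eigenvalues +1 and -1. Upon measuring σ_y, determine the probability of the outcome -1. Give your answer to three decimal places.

|-y⟩ = (|0⟩ - i|1⟩)/√2, so ⟨-y|ψ⟩ = (-6) / (√2·√26).
P = |-6|² / 52 = 36/52.

0.692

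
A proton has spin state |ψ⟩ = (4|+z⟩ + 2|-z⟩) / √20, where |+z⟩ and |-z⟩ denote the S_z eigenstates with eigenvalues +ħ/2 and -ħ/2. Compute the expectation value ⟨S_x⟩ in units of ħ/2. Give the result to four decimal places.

0.8000

⟨σ_x⟩ = 2 Re(a* b)/(|a|²+|b|²) with a = 4, b = 2.
a* b = 8, so ⟨σ_x⟩ = 16/20.
⟨S_x⟩ = (ħ/2)·⟨σ_x⟩.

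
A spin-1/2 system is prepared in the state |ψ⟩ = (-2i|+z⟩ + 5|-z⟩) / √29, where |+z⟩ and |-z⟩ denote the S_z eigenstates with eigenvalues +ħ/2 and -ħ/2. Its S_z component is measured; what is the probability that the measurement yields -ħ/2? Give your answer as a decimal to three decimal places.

The -ħ/2 outcome corresponds to |-z⟩. Its amplitude in |ψ⟩ is 5/√29.
P = |5|² / 29 = 25/29.

0.862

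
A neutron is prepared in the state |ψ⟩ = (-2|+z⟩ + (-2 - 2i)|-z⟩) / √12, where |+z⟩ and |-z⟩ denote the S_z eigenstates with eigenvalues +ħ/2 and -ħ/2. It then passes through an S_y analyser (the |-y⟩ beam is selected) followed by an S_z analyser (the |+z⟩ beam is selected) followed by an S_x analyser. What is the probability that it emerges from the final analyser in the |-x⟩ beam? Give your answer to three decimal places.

0.042

First analyser (S_y): P(|-y⟩) = |⟨-y|ψ⟩|² = 4/24.
After stage 1 the state is |-y⟩; P(|+z⟩) = |⟨+z|-y⟩|² = 1/2.
After stage 2 the state is |+z⟩; P(|-x⟩) = |⟨-x|+z⟩|² = 1/2.
Joint probability = 4/24 × 1/2 × 1/2 = 0.042.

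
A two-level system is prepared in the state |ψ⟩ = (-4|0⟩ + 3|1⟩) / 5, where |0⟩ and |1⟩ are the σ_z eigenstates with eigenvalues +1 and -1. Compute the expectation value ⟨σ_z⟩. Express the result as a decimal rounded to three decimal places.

⟨σ_z⟩ = |a|² - |b|² divided by |a|²+|b|², with a, b the |0⟩, |1⟩ amplitudes.
= (16 - 9)/25 = 7/25.

0.280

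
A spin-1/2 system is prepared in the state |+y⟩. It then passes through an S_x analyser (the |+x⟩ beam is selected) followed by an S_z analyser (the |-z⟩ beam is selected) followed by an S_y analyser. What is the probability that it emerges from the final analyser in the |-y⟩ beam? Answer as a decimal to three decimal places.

0.125

First analyser (S_x): from |+y⟩, P(|+x⟩) = 1/2.
After stage 1 the state is |+x⟩; P(|-z⟩) = |⟨-z|+x⟩|² = 1/2.
After stage 2 the state is |-z⟩; P(|-y⟩) = |⟨-y|-z⟩|² = 1/2.
Joint probability = 1/2 × 1/2 × 1/2 = 0.125.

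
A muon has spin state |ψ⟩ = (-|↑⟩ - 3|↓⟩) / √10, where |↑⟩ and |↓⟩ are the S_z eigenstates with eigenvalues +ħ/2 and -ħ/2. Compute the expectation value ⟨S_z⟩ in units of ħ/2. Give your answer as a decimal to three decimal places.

-0.800

⟨σ_z⟩ = |a|² - |b|² divided by |a|²+|b|², with a, b the |↑⟩, |↓⟩ amplitudes.
= (1 - 9)/10 = -8/10.
⟨S_z⟩ = (ħ/2)·⟨σ_z⟩.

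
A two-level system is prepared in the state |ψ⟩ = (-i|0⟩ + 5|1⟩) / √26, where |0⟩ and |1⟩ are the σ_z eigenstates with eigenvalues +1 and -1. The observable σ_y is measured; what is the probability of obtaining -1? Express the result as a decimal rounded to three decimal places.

0.308

|-y⟩ = (|0⟩ - i|1⟩)/√2, so ⟨-y|ψ⟩ = (4i) / (√2·√26).
P = |4i|² / 52 = 16/52.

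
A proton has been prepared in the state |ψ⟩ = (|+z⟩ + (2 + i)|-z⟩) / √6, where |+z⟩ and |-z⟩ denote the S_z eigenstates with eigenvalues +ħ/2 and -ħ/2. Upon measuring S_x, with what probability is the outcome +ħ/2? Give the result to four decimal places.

0.8333

|+x⟩ = (|+z⟩ + |-z⟩)/√2, so ⟨+x|ψ⟩ = (3 + i) / (√2·√6).
P = |3 + i|² / 12 = 10/12.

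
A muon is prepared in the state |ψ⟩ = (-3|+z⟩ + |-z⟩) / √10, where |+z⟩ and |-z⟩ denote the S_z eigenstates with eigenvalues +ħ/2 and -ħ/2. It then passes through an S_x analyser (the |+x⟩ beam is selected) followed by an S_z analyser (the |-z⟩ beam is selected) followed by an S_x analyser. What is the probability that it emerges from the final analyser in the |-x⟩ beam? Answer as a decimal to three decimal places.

First analyser (S_x): P(|+x⟩) = |⟨+x|ψ⟩|² = 4/20.
After stage 1 the state is |+x⟩; P(|-z⟩) = |⟨-z|+x⟩|² = 1/2.
After stage 2 the state is |-z⟩; P(|-x⟩) = |⟨-x|-z⟩|² = 1/2.
Joint probability = 4/20 × 1/2 × 1/2 = 0.050.

0.050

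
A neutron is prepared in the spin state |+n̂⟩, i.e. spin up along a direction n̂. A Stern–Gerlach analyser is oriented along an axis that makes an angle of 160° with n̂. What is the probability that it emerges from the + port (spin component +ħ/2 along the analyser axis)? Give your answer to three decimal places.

0.030

For spin-½, the probability of finding spin-up along an axis at angle θ to the initial spin direction is cos²(θ/2); spin-down is sin²(θ/2).
θ = 160°, so P = cos²(80°) ≈ 0.030.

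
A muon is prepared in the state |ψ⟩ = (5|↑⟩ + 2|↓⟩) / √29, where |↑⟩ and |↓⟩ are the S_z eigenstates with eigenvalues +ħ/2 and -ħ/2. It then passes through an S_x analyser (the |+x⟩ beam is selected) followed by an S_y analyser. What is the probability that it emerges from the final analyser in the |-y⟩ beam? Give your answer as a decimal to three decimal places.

0.422

First analyser (S_x): P(|+x⟩) = |⟨+x|ψ⟩|² = 49/58.
After stage 1 the state is |+x⟩; P(|-y⟩) = |⟨-y|+x⟩|² = 1/2.
Joint probability = 49/58 × 1/2 = 0.422.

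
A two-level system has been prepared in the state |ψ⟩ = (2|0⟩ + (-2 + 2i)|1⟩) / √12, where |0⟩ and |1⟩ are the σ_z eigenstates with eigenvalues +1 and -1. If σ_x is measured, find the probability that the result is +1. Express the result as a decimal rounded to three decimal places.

0.167

|+x⟩ = (|0⟩ + |1⟩)/√2, so ⟨+x|ψ⟩ = (2i) / (√2·√12).
P = |2i|² / 24 = 4/24.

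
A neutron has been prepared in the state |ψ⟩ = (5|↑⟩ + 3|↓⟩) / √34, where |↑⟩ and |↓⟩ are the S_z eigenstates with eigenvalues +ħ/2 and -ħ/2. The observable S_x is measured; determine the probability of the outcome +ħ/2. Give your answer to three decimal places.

0.941

|+x⟩ = (|↑⟩ + |↓⟩)/√2, so ⟨+x|ψ⟩ = (8) / (√2·√34).
P = |8|² / 68 = 64/68.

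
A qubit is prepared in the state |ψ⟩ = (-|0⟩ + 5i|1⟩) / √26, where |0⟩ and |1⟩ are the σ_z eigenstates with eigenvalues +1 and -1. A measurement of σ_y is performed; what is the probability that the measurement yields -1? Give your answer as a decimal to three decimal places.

0.692

|-y⟩ = (|0⟩ - i|1⟩)/√2, so ⟨-y|ψ⟩ = (-6) / (√2·√26).
P = |-6|² / 52 = 36/52.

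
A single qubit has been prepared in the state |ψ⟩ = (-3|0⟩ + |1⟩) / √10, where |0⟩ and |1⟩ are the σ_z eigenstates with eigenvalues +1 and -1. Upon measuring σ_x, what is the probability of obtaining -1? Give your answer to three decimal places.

0.800

|-x⟩ = (|0⟩ - |1⟩)/√2, so ⟨-x|ψ⟩ = (-4) / (√2·√10).
P = |-4|² / 20 = 16/20.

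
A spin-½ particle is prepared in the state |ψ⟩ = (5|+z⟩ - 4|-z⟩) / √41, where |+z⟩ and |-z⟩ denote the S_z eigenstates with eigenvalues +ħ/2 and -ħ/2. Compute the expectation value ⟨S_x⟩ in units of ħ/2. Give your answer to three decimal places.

⟨σ_x⟩ = 2 Re(a* b)/(|a|²+|b|²) with a = 5, b = -4.
a* b = -20, so ⟨σ_x⟩ = -40/41.
⟨S_x⟩ = (ħ/2)·⟨σ_x⟩.

-0.976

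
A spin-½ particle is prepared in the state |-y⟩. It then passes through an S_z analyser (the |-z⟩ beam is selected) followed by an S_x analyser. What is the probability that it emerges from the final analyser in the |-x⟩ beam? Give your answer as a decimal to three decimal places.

0.250

First analyser (S_z): from |-y⟩, P(|-z⟩) = 1/2.
After stage 1 the state is |-z⟩; P(|-x⟩) = |⟨-x|-z⟩|² = 1/2.
Joint probability = 1/2 × 1/2 = 0.250.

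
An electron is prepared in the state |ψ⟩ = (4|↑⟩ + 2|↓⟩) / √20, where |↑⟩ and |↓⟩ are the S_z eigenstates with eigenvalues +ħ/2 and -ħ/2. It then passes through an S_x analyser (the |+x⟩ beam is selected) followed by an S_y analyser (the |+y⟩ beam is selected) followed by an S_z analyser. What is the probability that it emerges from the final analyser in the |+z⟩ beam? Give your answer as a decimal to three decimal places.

First analyser (S_x): P(|+x⟩) = |⟨+x|ψ⟩|² = 36/40.
After stage 1 the state is |+x⟩; P(|+y⟩) = |⟨+y|+x⟩|² = 1/2.
After stage 2 the state is |+y⟩; P(|+z⟩) = |⟨+z|+y⟩|² = 1/2.
Joint probability = 36/40 × 1/2 × 1/2 = 0.225.

0.225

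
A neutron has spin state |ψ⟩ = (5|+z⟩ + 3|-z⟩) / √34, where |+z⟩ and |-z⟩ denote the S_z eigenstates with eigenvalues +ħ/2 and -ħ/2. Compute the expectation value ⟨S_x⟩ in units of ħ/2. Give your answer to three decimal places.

0.882

⟨σ_x⟩ = 2 Re(a* b)/(|a|²+|b|²) with a = 5, b = 3.
a* b = 15, so ⟨σ_x⟩ = 30/34.
⟨S_x⟩ = (ħ/2)·⟨σ_x⟩.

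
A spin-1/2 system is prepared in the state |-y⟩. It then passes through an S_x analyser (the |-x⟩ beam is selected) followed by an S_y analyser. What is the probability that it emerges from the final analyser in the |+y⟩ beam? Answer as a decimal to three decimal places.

First analyser (S_x): from |-y⟩, P(|-x⟩) = 1/2.
After stage 1 the state is |-x⟩; P(|+y⟩) = |⟨+y|-x⟩|² = 1/2.
Joint probability = 1/2 × 1/2 = 0.250.

0.250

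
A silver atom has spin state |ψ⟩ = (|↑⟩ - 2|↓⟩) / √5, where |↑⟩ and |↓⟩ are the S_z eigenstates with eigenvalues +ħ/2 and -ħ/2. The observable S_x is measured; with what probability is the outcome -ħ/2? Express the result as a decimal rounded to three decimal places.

|-x⟩ = (|↑⟩ - |↓⟩)/√2, so ⟨-x|ψ⟩ = (3) / (√2·√5).
P = |3|² / 10 = 9/10.

0.900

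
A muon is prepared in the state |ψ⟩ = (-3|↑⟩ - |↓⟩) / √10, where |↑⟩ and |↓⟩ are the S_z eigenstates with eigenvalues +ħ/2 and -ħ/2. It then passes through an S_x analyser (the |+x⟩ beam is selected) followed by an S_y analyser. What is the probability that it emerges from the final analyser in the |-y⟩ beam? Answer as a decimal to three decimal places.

First analyser (S_x): P(|+x⟩) = |⟨+x|ψ⟩|² = 16/20.
After stage 1 the state is |+x⟩; P(|-y⟩) = |⟨-y|+x⟩|² = 1/2.
Joint probability = 16/20 × 1/2 = 0.400.

0.400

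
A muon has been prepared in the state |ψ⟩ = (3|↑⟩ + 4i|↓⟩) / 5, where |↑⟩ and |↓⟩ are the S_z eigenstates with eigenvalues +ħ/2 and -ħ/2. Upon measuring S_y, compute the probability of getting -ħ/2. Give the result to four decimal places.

|-y⟩ = (|↑⟩ - i|↓⟩)/√2, so ⟨-y|ψ⟩ = (-1) / (√2·5).
P = |-1|² / 50 = 1/50.

0.0200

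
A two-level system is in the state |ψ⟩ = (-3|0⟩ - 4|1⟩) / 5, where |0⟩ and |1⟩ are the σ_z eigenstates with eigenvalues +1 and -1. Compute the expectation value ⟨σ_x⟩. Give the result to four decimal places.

⟨σ_x⟩ = 2 Re(a* b)/(|a|²+|b|²) with a = -3, b = -4.
a* b = 12, so ⟨σ_x⟩ = 24/25.

0.9600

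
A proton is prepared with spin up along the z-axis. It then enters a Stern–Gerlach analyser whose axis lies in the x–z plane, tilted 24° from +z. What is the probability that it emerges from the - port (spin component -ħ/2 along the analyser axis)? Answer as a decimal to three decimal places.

For spin-½, the probability of finding spin-up along an axis at angle θ to the initial spin direction is cos²(θ/2); spin-down is sin²(θ/2).
θ = 24°, so P = sin²(12°) ≈ 0.043.

0.043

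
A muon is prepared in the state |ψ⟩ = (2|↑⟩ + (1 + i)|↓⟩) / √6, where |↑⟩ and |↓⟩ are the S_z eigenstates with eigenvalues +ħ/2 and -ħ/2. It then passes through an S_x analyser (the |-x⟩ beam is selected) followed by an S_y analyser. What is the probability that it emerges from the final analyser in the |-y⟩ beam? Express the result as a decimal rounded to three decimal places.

First analyser (S_x): P(|-x⟩) = |⟨-x|ψ⟩|² = 2/12.
After stage 1 the state is |-x⟩; P(|-y⟩) = |⟨-y|-x⟩|² = 1/2.
Joint probability = 2/12 × 1/2 = 0.083.

0.083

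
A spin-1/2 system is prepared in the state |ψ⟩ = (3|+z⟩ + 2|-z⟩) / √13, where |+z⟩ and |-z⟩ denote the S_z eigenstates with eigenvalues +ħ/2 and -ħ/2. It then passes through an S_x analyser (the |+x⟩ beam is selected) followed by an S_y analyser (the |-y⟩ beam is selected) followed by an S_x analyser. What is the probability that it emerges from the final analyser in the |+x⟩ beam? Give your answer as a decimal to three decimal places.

0.240

First analyser (S_x): P(|+x⟩) = |⟨+x|ψ⟩|² = 25/26.
After stage 1 the state is |+x⟩; P(|-y⟩) = |⟨-y|+x⟩|² = 1/2.
After stage 2 the state is |-y⟩; P(|+x⟩) = |⟨+x|-y⟩|² = 1/2.
Joint probability = 25/26 × 1/2 × 1/2 = 0.240.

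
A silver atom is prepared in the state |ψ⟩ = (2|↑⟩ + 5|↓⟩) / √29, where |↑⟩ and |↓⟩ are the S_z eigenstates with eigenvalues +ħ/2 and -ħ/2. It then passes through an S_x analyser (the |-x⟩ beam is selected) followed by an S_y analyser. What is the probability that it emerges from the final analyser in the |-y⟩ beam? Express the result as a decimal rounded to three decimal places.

0.078

First analyser (S_x): P(|-x⟩) = |⟨-x|ψ⟩|² = 9/58.
After stage 1 the state is |-x⟩; P(|-y⟩) = |⟨-y|-x⟩|² = 1/2.
Joint probability = 9/58 × 1/2 = 0.078.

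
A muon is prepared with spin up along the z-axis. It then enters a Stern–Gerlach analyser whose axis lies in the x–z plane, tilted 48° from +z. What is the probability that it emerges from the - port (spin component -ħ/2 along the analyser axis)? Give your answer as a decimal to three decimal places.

For spin-½, the probability of finding spin-up along an axis at angle θ to the initial spin direction is cos²(θ/2); spin-down is sin²(θ/2).
θ = 48°, so P = sin²(24°) ≈ 0.165.

0.165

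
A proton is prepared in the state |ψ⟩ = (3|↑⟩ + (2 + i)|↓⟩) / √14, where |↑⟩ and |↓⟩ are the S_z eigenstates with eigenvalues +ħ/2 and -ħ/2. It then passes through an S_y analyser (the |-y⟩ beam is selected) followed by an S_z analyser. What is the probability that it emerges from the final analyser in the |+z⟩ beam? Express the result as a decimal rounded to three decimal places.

First analyser (S_y): P(|-y⟩) = |⟨-y|ψ⟩|² = 8/28.
After stage 1 the state is |-y⟩; P(|+z⟩) = |⟨+z|-y⟩|² = 1/2.
Joint probability = 8/28 × 1/2 = 0.143.

0.143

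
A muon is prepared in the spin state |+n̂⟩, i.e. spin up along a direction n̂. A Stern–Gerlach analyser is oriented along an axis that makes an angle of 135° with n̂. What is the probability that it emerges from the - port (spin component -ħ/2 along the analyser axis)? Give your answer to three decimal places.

0.854

For spin-½, the probability of finding spin-up along an axis at angle θ to the initial spin direction is cos²(θ/2); spin-down is sin²(θ/2).
θ = 135°, so P = sin²(67.5°) ≈ 0.854.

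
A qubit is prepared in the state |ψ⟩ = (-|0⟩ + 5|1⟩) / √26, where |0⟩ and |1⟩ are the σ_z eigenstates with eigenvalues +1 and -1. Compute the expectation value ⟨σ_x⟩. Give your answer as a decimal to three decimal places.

⟨σ_x⟩ = 2 Re(a* b)/(|a|²+|b|²) with a = -1, b = 5.
a* b = -5, so ⟨σ_x⟩ = -10/26.

-0.385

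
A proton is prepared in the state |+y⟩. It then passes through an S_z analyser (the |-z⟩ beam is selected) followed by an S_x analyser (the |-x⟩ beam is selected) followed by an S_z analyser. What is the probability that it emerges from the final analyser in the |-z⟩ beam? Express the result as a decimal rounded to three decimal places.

First analyser (S_z): from |+y⟩, P(|-z⟩) = 1/2.
After stage 1 the state is |-z⟩; P(|-x⟩) = |⟨-x|-z⟩|² = 1/2.
After stage 2 the state is |-x⟩; P(|-z⟩) = |⟨-z|-x⟩|² = 1/2.
Joint probability = 1/2 × 1/2 × 1/2 = 0.125.

0.125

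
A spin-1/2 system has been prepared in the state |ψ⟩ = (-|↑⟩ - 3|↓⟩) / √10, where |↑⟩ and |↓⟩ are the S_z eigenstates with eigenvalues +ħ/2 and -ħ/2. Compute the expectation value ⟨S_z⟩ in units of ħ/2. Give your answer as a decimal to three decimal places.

⟨σ_z⟩ = |a|² - |b|² divided by |a|²+|b|², with a, b the |↑⟩, |↓⟩ amplitudes.
= (1 - 9)/10 = -8/10.
⟨S_z⟩ = (ħ/2)·⟨σ_z⟩.

-0.800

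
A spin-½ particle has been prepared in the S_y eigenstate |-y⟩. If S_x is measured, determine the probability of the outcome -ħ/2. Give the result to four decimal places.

0.5000

In the S_z basis, |-y⟩ = (|↑⟩ - i|↓⟩)/√2 and |-x⟩ = (|↑⟩ - |↓⟩)/√2.
|⟨-x|-y⟩|² = 1/2.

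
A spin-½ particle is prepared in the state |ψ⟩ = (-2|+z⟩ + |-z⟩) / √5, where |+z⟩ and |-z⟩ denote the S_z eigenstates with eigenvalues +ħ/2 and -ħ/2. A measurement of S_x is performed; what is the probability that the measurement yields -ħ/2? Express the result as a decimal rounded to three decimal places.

0.900

|-x⟩ = (|+z⟩ - |-z⟩)/√2, so ⟨-x|ψ⟩ = (-3) / (√2·√5).
P = |-3|² / 10 = 9/10.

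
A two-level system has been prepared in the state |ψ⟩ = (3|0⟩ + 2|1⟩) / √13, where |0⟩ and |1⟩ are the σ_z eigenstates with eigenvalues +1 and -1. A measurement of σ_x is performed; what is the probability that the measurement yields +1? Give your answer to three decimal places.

0.962

|+x⟩ = (|0⟩ + |1⟩)/√2, so ⟨+x|ψ⟩ = (5) / (√2·√13).
P = |5|² / 26 = 25/26.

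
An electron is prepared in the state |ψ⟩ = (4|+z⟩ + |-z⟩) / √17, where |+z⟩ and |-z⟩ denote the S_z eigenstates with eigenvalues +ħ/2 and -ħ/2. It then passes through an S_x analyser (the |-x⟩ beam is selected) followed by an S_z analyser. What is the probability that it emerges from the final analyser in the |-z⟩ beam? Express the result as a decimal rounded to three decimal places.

First analyser (S_x): P(|-x⟩) = |⟨-x|ψ⟩|² = 9/34.
After stage 1 the state is |-x⟩; P(|-z⟩) = |⟨-z|-x⟩|² = 1/2.
Joint probability = 9/34 × 1/2 = 0.132.

0.132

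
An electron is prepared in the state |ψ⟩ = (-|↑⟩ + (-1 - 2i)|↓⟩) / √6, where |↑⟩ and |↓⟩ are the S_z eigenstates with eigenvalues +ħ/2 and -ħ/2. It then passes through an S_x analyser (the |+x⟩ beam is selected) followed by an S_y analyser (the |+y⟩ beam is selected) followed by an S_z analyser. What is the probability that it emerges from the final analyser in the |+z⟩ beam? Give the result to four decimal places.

First analyser (S_x): P(|+x⟩) = |⟨+x|ψ⟩|² = 8/12.
After stage 1 the state is |+x⟩; P(|+y⟩) = |⟨+y|+x⟩|² = 1/2.
After stage 2 the state is |+y⟩; P(|+z⟩) = |⟨+z|+y⟩|² = 1/2.
Joint probability = 8/12 × 1/2 × 1/2 = 0.1667.

0.1667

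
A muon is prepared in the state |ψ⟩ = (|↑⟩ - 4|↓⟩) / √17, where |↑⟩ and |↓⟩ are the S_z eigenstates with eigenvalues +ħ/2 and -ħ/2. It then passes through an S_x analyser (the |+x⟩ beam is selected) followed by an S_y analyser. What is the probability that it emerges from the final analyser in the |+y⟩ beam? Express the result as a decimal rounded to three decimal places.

First analyser (S_x): P(|+x⟩) = |⟨+x|ψ⟩|² = 9/34.
After stage 1 the state is |+x⟩; P(|+y⟩) = |⟨+y|+x⟩|² = 1/2.
Joint probability = 9/34 × 1/2 = 0.132.

0.132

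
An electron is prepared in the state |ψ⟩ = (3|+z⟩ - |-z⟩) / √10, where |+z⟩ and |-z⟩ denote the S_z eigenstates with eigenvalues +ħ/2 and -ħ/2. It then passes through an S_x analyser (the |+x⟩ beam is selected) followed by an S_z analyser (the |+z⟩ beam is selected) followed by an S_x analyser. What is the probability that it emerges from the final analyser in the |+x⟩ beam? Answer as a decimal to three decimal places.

First analyser (S_x): P(|+x⟩) = |⟨+x|ψ⟩|² = 4/20.
After stage 1 the state is |+x⟩; P(|+z⟩) = |⟨+z|+x⟩|² = 1/2.
After stage 2 the state is |+z⟩; P(|+x⟩) = |⟨+x|+z⟩|² = 1/2.
Joint probability = 4/20 × 1/2 × 1/2 = 0.050.

0.050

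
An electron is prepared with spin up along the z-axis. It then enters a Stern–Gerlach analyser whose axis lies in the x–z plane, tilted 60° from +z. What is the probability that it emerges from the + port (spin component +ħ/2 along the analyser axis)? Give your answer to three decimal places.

0.750

For spin-½, the probability of finding spin-up along an axis at angle θ to the initial spin direction is cos²(θ/2); spin-down is sin²(θ/2).
θ = 60°, so P = cos²(30°) ≈ 0.750.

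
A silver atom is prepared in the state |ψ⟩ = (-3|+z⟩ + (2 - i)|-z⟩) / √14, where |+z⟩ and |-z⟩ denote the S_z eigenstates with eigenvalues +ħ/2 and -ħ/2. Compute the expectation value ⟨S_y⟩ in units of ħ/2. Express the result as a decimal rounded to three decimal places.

⟨σ_y⟩ = 2 Im(a* b)/(|a|²+|b|²) with a = -3, b = (2 - i).
a* b = (-6 + 3i), so ⟨σ_y⟩ = 6/14.
⟨S_y⟩ = (ħ/2)·⟨σ_y⟩.

0.429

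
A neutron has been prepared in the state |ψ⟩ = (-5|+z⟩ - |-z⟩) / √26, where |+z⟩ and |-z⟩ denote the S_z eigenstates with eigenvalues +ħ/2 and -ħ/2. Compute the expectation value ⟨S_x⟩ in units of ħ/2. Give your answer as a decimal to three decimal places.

0.385

⟨σ_x⟩ = 2 Re(a* b)/(|a|²+|b|²) with a = -5, b = -1.
a* b = 5, so ⟨σ_x⟩ = 10/26.
⟨S_x⟩ = (ħ/2)·⟨σ_x⟩.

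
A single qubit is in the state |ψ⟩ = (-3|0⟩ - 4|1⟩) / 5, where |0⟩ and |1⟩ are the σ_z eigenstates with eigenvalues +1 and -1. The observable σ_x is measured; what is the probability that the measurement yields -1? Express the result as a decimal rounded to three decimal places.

|-x⟩ = (|0⟩ - |1⟩)/√2, so ⟨-x|ψ⟩ = (1) / (√2·5).
P = |1|² / 50 = 1/50.

0.020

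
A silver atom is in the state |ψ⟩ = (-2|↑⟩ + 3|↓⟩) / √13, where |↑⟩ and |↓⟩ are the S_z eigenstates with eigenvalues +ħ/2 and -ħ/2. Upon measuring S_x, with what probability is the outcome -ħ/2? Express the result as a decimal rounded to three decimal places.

0.962

|-x⟩ = (|↑⟩ - |↓⟩)/√2, so ⟨-x|ψ⟩ = (-5) / (√2·√13).
P = |-5|² / 26 = 25/26.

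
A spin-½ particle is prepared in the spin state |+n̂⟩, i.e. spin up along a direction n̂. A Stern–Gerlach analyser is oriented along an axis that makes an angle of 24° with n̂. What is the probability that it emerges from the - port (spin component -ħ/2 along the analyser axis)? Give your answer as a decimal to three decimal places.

0.043

For spin-½, the probability of finding spin-up along an axis at angle θ to the initial spin direction is cos²(θ/2); spin-down is sin²(θ/2).
θ = 24°, so P = sin²(12°) ≈ 0.043.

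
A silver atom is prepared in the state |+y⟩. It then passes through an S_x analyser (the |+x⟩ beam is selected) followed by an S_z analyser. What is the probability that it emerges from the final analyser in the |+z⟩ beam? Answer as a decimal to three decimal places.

0.250

First analyser (S_x): from |+y⟩, P(|+x⟩) = 1/2.
After stage 1 the state is |+x⟩; P(|+z⟩) = |⟨+z|+x⟩|² = 1/2.
Joint probability = 1/2 × 1/2 = 0.250.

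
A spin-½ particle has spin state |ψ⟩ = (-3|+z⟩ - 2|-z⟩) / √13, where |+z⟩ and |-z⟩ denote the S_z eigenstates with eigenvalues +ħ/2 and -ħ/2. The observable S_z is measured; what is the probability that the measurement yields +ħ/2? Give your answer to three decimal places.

The +ħ/2 outcome corresponds to |+z⟩. Its amplitude in |ψ⟩ is -3/√13.
P = |-3|² / 13 = 9/13.

0.692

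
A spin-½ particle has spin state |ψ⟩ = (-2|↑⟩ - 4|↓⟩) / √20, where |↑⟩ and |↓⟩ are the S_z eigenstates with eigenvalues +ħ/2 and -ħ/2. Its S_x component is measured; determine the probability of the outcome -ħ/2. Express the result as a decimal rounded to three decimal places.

|-x⟩ = (|↑⟩ - |↓⟩)/√2, so ⟨-x|ψ⟩ = (2) / (√2·√20).
P = |2|² / 40 = 4/40.

0.100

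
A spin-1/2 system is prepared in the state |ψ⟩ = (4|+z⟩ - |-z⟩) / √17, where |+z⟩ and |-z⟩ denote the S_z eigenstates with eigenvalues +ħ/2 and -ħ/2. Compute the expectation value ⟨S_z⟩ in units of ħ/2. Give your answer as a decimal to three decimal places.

0.882

⟨σ_z⟩ = |a|² - |b|² divided by |a|²+|b|², with a, b the |+z⟩, |-z⟩ amplitudes.
= (16 - 1)/17 = 15/17.
⟨S_z⟩ = (ħ/2)·⟨σ_z⟩.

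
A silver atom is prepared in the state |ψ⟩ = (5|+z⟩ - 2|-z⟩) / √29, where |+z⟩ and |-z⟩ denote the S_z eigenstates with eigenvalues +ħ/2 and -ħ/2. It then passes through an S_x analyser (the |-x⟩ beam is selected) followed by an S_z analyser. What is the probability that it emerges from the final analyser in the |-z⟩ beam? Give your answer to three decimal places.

First analyser (S_x): P(|-x⟩) = |⟨-x|ψ⟩|² = 49/58.
After stage 1 the state is |-x⟩; P(|-z⟩) = |⟨-z|-x⟩|² = 1/2.
Joint probability = 49/58 × 1/2 = 0.422.

0.422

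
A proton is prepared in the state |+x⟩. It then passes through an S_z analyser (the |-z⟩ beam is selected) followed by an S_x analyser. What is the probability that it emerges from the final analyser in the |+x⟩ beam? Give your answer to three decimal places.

First analyser (S_z): from |+x⟩, P(|-z⟩) = 1/2.
After stage 1 the state is |-z⟩; P(|+x⟩) = |⟨+x|-z⟩|² = 1/2.
Joint probability = 1/2 × 1/2 = 0.250.

0.250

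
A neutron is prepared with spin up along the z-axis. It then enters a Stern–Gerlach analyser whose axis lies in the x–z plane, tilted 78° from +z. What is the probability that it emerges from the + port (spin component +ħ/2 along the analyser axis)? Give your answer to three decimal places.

For spin-½, the probability of finding spin-up along an axis at angle θ to the initial spin direction is cos²(θ/2); spin-down is sin²(θ/2).
θ = 78°, so P = cos²(39°) ≈ 0.604.

0.604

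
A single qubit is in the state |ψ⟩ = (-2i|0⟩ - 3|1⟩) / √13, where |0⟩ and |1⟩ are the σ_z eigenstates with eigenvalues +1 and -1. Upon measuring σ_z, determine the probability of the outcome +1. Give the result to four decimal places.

0.3077

The +1 outcome corresponds to |0⟩. Its amplitude in |ψ⟩ is -2i/√13.
P = |-2i|² / 13 = 4/13.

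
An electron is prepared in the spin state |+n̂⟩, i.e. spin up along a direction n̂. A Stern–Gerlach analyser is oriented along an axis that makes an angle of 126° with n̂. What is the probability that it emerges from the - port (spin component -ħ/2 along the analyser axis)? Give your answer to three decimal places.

For spin-½, the probability of finding spin-up along an axis at angle θ to the initial spin direction is cos²(θ/2); spin-down is sin²(θ/2).
θ = 126°, so P = sin²(63°) ≈ 0.794.

0.794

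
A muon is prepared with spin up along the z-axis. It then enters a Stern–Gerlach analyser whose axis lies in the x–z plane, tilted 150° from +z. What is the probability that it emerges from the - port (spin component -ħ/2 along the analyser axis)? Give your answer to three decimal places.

0.933

For spin-½, the probability of finding spin-up along an axis at angle θ to the initial spin direction is cos²(θ/2); spin-down is sin²(θ/2).
θ = 150°, so P = sin²(75°) ≈ 0.933.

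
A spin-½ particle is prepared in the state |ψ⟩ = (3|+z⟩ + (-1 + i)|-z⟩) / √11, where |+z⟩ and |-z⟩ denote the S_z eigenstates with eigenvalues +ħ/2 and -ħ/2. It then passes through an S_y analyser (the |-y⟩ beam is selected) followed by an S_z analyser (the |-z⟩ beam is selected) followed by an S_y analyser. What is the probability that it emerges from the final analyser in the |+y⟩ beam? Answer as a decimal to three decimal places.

First analyser (S_y): P(|-y⟩) = |⟨-y|ψ⟩|² = 5/22.
After stage 1 the state is |-y⟩; P(|-z⟩) = |⟨-z|-y⟩|² = 1/2.
After stage 2 the state is |-z⟩; P(|+y⟩) = |⟨+y|-z⟩|² = 1/2.
Joint probability = 5/22 × 1/2 × 1/2 = 0.057.

0.057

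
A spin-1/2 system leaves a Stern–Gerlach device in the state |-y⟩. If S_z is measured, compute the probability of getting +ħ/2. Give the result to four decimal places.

0.5000

In the S_z basis, |-y⟩ = (|+z⟩ - i|-z⟩)/√2 and |+z⟩ = |+z⟩.
|⟨+z|-y⟩|² = 1/2.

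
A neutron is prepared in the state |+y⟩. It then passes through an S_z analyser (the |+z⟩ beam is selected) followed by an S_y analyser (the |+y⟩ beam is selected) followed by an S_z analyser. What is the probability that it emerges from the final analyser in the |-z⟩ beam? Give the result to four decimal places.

First analyser (S_z): from |+y⟩, P(|+z⟩) = 1/2.
After stage 1 the state is |+z⟩; P(|+y⟩) = |⟨+y|+z⟩|² = 1/2.
After stage 2 the state is |+y⟩; P(|-z⟩) = |⟨-z|+y⟩|² = 1/2.
Joint probability = 1/2 × 1/2 × 1/2 = 0.1250.

0.1250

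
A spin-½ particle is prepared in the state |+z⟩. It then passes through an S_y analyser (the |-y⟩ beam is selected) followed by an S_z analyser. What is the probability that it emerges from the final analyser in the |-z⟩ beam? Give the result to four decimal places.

First analyser (S_y): from |+z⟩, P(|-y⟩) = 1/2.
After stage 1 the state is |-y⟩; P(|-z⟩) = |⟨-z|-y⟩|² = 1/2.
Joint probability = 1/2 × 1/2 = 0.2500.

0.2500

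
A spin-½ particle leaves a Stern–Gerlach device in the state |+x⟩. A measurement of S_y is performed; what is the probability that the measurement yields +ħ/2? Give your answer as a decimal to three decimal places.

0.500

In the S_z basis, |+x⟩ = (|+z⟩ + |-z⟩)/√2 and |+y⟩ = (|+z⟩ + i|-z⟩)/√2.
|⟨+y|+x⟩|² = 1/2.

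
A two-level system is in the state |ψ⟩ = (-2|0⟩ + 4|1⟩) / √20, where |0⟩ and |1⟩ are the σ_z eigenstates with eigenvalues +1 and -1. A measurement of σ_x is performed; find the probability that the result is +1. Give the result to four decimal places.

|+x⟩ = (|0⟩ + |1⟩)/√2, so ⟨+x|ψ⟩ = (2) / (√2·√20).
P = |2|² / 40 = 4/40.

0.1000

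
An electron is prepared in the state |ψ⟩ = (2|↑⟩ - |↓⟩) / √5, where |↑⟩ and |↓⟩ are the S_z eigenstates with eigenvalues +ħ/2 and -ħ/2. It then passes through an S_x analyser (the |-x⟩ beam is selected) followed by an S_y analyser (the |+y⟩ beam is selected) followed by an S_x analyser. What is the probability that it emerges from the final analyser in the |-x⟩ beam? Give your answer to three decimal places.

First analyser (S_x): P(|-x⟩) = |⟨-x|ψ⟩|² = 9/10.
After stage 1 the state is |-x⟩; P(|+y⟩) = |⟨+y|-x⟩|² = 1/2.
After stage 2 the state is |+y⟩; P(|-x⟩) = |⟨-x|+y⟩|² = 1/2.
Joint probability = 9/10 × 1/2 × 1/2 = 0.225.

0.225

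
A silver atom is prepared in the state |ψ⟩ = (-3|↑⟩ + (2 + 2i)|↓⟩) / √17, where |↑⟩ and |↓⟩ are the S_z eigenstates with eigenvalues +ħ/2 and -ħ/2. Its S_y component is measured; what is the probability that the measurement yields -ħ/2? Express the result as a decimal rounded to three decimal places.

0.853

|-y⟩ = (|↑⟩ - i|↓⟩)/√2, so ⟨-y|ψ⟩ = (-5 + 2i) / (√2·√17).
P = |-5 + 2i|² / 34 = 29/34.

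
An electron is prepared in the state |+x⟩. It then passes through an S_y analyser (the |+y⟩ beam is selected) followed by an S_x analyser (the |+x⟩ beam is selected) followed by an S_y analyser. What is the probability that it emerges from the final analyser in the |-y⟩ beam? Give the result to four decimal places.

0.1250

First analyser (S_y): from |+x⟩, P(|+y⟩) = 1/2.
After stage 1 the state is |+y⟩; P(|+x⟩) = |⟨+x|+y⟩|² = 1/2.
After stage 2 the state is |+x⟩; P(|-y⟩) = |⟨-y|+x⟩|² = 1/2.
Joint probability = 1/2 × 1/2 × 1/2 = 0.1250.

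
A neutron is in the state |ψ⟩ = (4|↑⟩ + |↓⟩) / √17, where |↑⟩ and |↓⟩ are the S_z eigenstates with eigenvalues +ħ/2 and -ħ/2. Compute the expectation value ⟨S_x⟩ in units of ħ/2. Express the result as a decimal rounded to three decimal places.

0.471

⟨σ_x⟩ = 2 Re(a* b)/(|a|²+|b|²) with a = 4, b = 1.
a* b = 4, so ⟨σ_x⟩ = 8/17.
⟨S_x⟩ = (ħ/2)·⟨σ_x⟩.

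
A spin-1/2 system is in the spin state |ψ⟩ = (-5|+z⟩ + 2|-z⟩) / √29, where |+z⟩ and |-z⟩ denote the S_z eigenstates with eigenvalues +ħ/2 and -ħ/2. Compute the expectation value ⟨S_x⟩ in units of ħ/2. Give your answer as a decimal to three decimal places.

⟨σ_x⟩ = 2 Re(a* b)/(|a|²+|b|²) with a = -5, b = 2.
a* b = -10, so ⟨σ_x⟩ = -20/29.
⟨S_x⟩ = (ħ/2)·⟨σ_x⟩.

-0.690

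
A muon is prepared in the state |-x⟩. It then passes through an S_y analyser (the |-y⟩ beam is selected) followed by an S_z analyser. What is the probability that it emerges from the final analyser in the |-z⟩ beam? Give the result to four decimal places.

0.2500

First analyser (S_y): from |-x⟩, P(|-y⟩) = 1/2.
After stage 1 the state is |-y⟩; P(|-z⟩) = |⟨-z|-y⟩|² = 1/2.
Joint probability = 1/2 × 1/2 = 0.2500.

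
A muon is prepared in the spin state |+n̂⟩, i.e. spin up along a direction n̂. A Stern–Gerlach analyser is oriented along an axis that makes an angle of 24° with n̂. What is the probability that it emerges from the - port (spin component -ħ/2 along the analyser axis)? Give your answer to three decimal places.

For spin-½, the probability of finding spin-up along an axis at angle θ to the initial spin direction is cos²(θ/2); spin-down is sin²(θ/2).
θ = 24°, so P = sin²(12°) ≈ 0.043.

0.043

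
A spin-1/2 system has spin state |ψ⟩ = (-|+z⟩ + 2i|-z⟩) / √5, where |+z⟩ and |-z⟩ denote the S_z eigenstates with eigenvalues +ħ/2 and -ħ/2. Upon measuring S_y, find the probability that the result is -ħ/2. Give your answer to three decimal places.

|-y⟩ = (|+z⟩ - i|-z⟩)/√2, so ⟨-y|ψ⟩ = (-3) / (√2·√5).
P = |-3|² / 10 = 9/10.

0.900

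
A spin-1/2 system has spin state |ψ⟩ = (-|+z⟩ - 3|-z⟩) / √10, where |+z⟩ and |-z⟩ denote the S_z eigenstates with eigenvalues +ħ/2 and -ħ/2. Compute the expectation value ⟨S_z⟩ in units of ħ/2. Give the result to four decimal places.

-0.8000

⟨σ_z⟩ = |a|² - |b|² divided by |a|²+|b|², with a, b the |+z⟩, |-z⟩ amplitudes.
= (1 - 9)/10 = -8/10.
⟨S_z⟩ = (ħ/2)·⟨σ_z⟩.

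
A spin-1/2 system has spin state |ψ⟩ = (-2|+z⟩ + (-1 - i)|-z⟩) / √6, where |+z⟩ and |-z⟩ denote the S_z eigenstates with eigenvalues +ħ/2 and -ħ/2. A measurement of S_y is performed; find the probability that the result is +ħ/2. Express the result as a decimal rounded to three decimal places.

0.833

|+y⟩ = (|+z⟩ + i|-z⟩)/√2, so ⟨+y|ψ⟩ = (-3 + i) / (√2·√6).
P = |-3 + i|² / 12 = 10/12.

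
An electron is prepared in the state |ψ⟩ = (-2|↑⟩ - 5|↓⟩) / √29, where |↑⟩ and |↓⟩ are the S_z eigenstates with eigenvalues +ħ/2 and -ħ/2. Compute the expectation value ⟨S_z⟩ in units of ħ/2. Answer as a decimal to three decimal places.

-0.724

⟨σ_z⟩ = |a|² - |b|² divided by |a|²+|b|², with a, b the |↑⟩, |↓⟩ amplitudes.
= (4 - 25)/29 = -21/29.
⟨S_z⟩ = (ħ/2)·⟨σ_z⟩.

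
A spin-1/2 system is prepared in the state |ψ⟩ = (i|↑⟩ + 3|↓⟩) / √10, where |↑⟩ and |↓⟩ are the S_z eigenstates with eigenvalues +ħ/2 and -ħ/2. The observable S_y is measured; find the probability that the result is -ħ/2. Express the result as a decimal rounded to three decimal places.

|-y⟩ = (|↑⟩ - i|↓⟩)/√2, so ⟨-y|ψ⟩ = (4i) / (√2·√10).
P = |4i|² / 20 = 16/20.

0.800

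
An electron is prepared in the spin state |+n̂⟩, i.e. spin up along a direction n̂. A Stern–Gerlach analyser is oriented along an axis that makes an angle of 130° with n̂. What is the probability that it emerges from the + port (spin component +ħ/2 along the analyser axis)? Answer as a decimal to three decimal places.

For spin-½, the probability of finding spin-up along an axis at angle θ to the initial spin direction is cos²(θ/2); spin-down is sin²(θ/2).
θ = 130°, so P = cos²(65°) ≈ 0.179.

0.179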